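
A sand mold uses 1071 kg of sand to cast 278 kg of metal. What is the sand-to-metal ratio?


Formula: Sand-to-Metal Ratio = W_sand / W_metal
Ratio = 1071 kg / 278 kg = 3.8525

3.8525


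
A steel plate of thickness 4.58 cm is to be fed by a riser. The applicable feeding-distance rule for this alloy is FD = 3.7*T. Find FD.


Formula: FD = 3.7 * T  (riser feeding-distance rule)
FD = 3.7 * 4.58 cm = 16.9460 cm

16.9460 cm


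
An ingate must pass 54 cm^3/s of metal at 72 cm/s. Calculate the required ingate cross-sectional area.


Formula: A_ingate = Q / v  (continuity equation)
A = 54 cm^3/s / 72 cm/s = 0.7500 cm^2


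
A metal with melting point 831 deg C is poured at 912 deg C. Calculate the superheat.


Formula: Superheat = T_pour - T_melt
Superheat = 912 - 831 = 81 deg C

81 deg C


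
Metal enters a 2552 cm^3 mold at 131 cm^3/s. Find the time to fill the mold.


Formula: t_fill = V_mold / Q_flow
t = 2552 cm^3 / 131 cm^3/s = 19.4809 s


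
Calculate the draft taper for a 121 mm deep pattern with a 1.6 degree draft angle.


Formula: taper = depth * tan(draft_angle)
tan(1.6 deg) = 0.0279325
taper = 121 mm * 0.0279325 = 3.3798 mm

Final answer: 3.3798 mm


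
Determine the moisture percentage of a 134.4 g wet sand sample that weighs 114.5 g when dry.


Formula: MC = (W_wet - W_dry) / W_wet * 100
Water mass = 134.4 - 114.5 = 19.9 g
MC = 19.9 / 134.4 * 100 = 14.8065%

Final answer: 14.8065%


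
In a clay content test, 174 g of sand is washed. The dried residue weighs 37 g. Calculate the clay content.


Formula: Clay% = (W_total - W_washed) / W_total * 100
Clay mass = 174 - 37 = 137 g
Clay% = 137 / 174 * 100 = 78.7356%

78.7356%


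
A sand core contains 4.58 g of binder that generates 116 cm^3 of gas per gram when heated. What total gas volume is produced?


Formula: V_gas = W_binder * gas_evolution_rate
V = 4.58 g * 116 cm^3/g = 531.2800 cm^3

Final answer: 531.2800 cm^3


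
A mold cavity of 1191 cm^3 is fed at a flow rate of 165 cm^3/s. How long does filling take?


Formula: t_fill = V_mold / Q_flow
t = 1191 cm^3 / 165 cm^3/s = 7.2182 s

7.2182 s


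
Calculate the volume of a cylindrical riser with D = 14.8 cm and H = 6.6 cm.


Formula: V = pi * (D/2)^2 * H  (cylinder volume)
Radius = D/2 = 14.8/2 = 7.4 cm
V = pi * 7.4^2 * 6.6 = 1135.4219 cm^3

1135.4219 cm^3


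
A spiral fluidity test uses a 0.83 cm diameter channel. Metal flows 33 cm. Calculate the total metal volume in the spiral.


Formula: V = pi * (d/2)^2 * L  (cylinder volume)
Radius = 0.83/2 = 0.415 cm
V = pi * 0.415^2 * 33 = 17.8550 cm^3

Final answer: 17.8550 cm^3


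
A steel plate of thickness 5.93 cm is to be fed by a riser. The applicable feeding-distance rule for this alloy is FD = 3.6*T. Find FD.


Formula: FD = 3.6 * T  (riser feeding-distance rule)
FD = 3.6 * 5.93 cm = 21.3480 cm

Answer: 21.3480 cm


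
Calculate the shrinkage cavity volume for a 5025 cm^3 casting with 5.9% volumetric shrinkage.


Formula: V_shrink = V_casting * shrinkage_pct / 100
V_shrink = 5025 cm^3 * 5.9 / 100 = 296.4750 cm^3

296.4750 cm^3


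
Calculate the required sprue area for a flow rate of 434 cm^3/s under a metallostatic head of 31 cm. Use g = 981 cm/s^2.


Formula: v = sqrt(2*g*h), A = Q/v
Velocity: v = sqrt(2 * 981 * 31) = sqrt(60822) = 246.6212 cm/s
Sprue area: A = Q / v = 434 / 246.6212 = 1.7598 cm^2

Final answer: 1.7598 cm^2


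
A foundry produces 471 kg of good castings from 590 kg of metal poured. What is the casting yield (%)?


Formula: Casting Yield = (W_good / W_total) * 100
Yield = (471 kg / 590 kg) * 100 = 79.8305%

79.8305%


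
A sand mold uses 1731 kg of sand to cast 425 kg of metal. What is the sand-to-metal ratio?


Formula: Sand-to-Metal Ratio = W_sand / W_metal
Ratio = 1731 kg / 425 kg = 4.0729

Final answer: 4.0729


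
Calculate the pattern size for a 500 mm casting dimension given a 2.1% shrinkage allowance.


Formula: L_pattern = L_casting * (1 + shrinkage_rate/100)
Shrinkage factor = 1 + 2.1/100 = 1.021
L_pattern = 500 mm * 1.021 = 510.5000 mm


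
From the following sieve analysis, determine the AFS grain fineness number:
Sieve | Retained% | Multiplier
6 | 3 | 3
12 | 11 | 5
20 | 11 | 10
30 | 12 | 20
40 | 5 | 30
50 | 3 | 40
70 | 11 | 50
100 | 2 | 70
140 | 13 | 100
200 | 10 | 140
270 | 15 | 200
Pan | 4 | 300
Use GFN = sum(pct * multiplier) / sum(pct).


Formula: GFN = sum(pct * multiplier) / sum(pct)
sum(pct * multiplier) = 8274
sum(pct) = 100
GFN = 8274 / 100 = 82.74

Answer: 82.74


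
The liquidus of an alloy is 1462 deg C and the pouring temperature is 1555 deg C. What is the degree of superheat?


Formula: Superheat = T_pour - T_melt
Superheat = 1555 - 1462 = 93 deg C

Final answer: 93 deg C


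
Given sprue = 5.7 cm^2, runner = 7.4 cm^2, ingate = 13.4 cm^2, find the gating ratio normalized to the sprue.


Sprue:Runner:Ingate = 1 : 7.4/5.7 : 13.4/5.7 = 1:1.30:2.35

Final answer: 1:1.30:2.35


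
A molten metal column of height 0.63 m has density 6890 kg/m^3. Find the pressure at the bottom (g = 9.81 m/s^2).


Formula: P = rho * g * h
rho * g = 6890 * 9.81 = 67590.9 N/m^3
P = 67590.9 * 0.63 = 42582.2670 Pa


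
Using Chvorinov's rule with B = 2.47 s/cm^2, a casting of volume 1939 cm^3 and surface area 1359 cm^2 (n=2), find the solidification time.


Formula: t_s = B * (V/A)^n  (Chvorinov's rule, n=2)
Modulus M = V/A = 1939/1359 = 1.426784 cm
M^2 = 1.426784^2 = 2.035713 cm^2
t_s = 2.47 * 2.035713 = 5.0282 s

Final answer: 5.0282 s


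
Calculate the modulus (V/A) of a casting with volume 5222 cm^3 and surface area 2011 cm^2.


Formula: Casting Modulus M = V / A
M = 5222 cm^3 / 2011 cm^2 = 2.5967 cm

Answer: 2.5967 cm


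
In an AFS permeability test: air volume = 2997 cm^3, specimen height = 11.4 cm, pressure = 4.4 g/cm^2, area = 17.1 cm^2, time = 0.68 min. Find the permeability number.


Formula: Permeability Number P = (V * H) / (p * A * t)
Numerator: V * H = 2997 * 11.4 = 34165.8
Denominator: p * A * t = 4.4 * 17.1 * 0.68 = 51.1632
P = 34165.8 / 51.1632 = 667.7807

667.7807


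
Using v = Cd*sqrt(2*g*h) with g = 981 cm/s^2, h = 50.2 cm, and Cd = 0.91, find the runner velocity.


Formula: v = Cd * sqrt(2 * g * h)  (Torricelli with discharge coefficient)
2*g*h = 2 * 981 * 50.2 = 98492.4 cm^2/s^2
sqrt(98492.4) = 313.83499 cm/s
v = 0.91 * 313.83499 = 285.5898 cm/s


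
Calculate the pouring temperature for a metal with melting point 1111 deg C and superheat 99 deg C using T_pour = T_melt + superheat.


Formula: T_pour = T_melt + Superheat
T_pour = 1111 + 99 = 1210 deg C

Final answer: 1210 deg C


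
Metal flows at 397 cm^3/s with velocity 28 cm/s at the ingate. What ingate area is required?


Formula: A_ingate = Q / v  (continuity equation)
A = 397 cm^3/s / 28 cm/s = 14.1786 cm^2

14.1786 cm^2


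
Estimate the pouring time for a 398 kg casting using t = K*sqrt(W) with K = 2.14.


Formula: t = K * sqrt(W)
sqrt(W) = sqrt(398) = 19.94994
t = 2.14 * 19.94994 = 42.6929 s


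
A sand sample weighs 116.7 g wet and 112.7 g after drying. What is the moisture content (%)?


Formula: MC = (W_wet - W_dry) / W_wet * 100
Water mass = 116.7 - 112.7 = 4.0 g
MC = 4.0 / 116.7 * 100 = 3.4276%


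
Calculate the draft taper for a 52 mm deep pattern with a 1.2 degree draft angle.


Formula: taper = depth * tan(draft_angle)
tan(1.2 deg) = 0.0209470
taper = 52 mm * 0.0209470 = 1.0892 mm

Answer: 1.0892 mm


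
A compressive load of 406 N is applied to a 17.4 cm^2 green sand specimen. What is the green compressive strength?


Formula: Compressive Strength = Force / Area
Strength = 406 N / 17.4 cm^2 = 23.3333 N/cm^2

Final answer: 23.3333 N/cm^2


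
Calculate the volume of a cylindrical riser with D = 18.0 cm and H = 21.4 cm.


Formula: V = pi * (D/2)^2 * H  (cylinder volume)
Radius = D/2 = 18.0/2 = 9.0 cm
V = pi * 9.0^2 * 21.4 = 5445.6367 cm^3

5445.6367 cm^3


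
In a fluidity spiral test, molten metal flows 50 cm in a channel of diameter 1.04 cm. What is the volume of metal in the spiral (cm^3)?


Formula: V = pi * (d/2)^2 * L  (cylinder volume)
Radius = 1.04/2 = 0.52 cm
V = pi * 0.52^2 * 50 = 42.4743 cm^3


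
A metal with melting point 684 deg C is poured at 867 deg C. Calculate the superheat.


Formula: Superheat = T_pour - T_melt
Superheat = 867 - 684 = 183 deg C

183 deg C


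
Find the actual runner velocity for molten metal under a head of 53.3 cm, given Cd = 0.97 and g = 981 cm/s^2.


Formula: v = Cd * sqrt(2 * g * h)  (Torricelli with discharge coefficient)
2*g*h = 2 * 981 * 53.3 = 104574.6 cm^2/s^2
sqrt(104574.6) = 323.37996 cm/s
v = 0.97 * 323.37996 = 313.6786 cm/s


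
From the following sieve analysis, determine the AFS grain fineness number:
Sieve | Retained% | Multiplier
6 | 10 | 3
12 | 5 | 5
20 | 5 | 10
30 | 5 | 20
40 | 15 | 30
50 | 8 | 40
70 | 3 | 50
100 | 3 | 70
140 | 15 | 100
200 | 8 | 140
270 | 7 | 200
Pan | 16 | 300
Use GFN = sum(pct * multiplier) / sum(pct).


Formula: GFN = sum(pct * multiplier) / sum(pct)
sum(pct * multiplier) = 10155
sum(pct) = 100
GFN = 10155 / 100 = 101.55

101.55


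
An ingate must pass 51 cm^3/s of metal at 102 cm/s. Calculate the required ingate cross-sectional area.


Formula: A_ingate = Q / v  (continuity equation)
A = 51 cm^3/s / 102 cm/s = 0.5000 cm^2

0.5000 cm^2


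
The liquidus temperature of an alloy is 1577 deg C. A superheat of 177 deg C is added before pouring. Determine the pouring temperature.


Formula: T_pour = T_melt + Superheat
T_pour = 1577 + 177 = 1754 deg C

Answer: 1754 deg C


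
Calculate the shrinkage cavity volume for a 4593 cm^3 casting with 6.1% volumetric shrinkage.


Formula: V_shrink = V_casting * shrinkage_pct / 100
V_shrink = 4593 cm^3 * 6.1 / 100 = 280.1730 cm^3


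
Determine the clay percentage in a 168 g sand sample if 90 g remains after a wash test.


Formula: Clay% = (W_total - W_washed) / W_total * 100
Clay mass = 168 - 90 = 78 g
Clay% = 78 / 168 * 100 = 46.4286%

Answer: 46.4286%


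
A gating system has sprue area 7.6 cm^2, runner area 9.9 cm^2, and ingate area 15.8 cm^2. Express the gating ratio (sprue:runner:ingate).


Sprue:Runner:Ingate = 1 : 9.9/7.6 : 15.8/7.6 = 1:1.30:2.08

Answer: 1:1.30:2.08


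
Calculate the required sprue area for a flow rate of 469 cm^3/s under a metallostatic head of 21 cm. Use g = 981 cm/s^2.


Formula: v = sqrt(2*g*h), A = Q/v
Velocity: v = sqrt(2 * 981 * 21) = sqrt(41202) = 202.9828 cm/s
Sprue area: A = Q / v = 469 / 202.9828 = 2.3105 cm^2

Answer: 2.3105 cm^2


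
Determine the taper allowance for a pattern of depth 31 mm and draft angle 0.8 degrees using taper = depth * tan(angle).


Formula: taper = depth * tan(draft_angle)
tan(0.8 deg) = 0.0139635
taper = 31 mm * 0.0139635 = 0.4329 mm

Final answer: 0.4329 mm


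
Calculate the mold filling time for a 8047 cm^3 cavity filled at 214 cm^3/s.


Formula: t_fill = V_mold / Q_flow
t = 8047 cm^3 / 214 cm^3/s = 37.6028 s

Final answer: 37.6028 s


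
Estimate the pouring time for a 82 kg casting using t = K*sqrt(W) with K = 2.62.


Formula: t = K * sqrt(W)
sqrt(W) = sqrt(82) = 9.05539
t = 2.62 * 9.05539 = 23.7251 s

Final answer: 23.7251 s


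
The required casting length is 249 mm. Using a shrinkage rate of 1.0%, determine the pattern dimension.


Formula: L_pattern = L_casting * (1 + shrinkage_rate/100)
Shrinkage factor = 1 + 1.0/100 = 1.01
L_pattern = 249 mm * 1.01 = 251.4900 mm

Answer: 251.4900 mm


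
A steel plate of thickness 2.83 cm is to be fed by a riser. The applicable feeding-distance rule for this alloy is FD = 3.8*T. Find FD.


Formula: FD = 3.8 * T  (riser feeding-distance rule)
FD = 3.8 * 2.83 cm = 10.7540 cm

Answer: 10.7540 cm


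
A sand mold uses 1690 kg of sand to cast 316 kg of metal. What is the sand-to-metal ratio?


Formula: Sand-to-Metal Ratio = W_sand / W_metal
Ratio = 1690 kg / 316 kg = 5.3481

Final answer: 5.3481


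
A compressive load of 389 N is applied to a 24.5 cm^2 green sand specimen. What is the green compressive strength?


Formula: Compressive Strength = Force / Area
Strength = 389 N / 24.5 cm^2 = 15.8776 N/cm^2


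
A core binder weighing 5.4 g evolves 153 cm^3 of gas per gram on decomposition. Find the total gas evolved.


Formula: V_gas = W_binder * gas_evolution_rate
V = 5.4 g * 153 cm^3/g = 826.2000 cm^3

Answer: 826.2000 cm^3


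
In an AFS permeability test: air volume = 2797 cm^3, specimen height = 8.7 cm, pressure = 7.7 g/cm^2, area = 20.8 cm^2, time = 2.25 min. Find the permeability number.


Formula: Permeability Number P = (V * H) / (p * A * t)
Numerator: V * H = 2797 * 8.7 = 24333.9
Denominator: p * A * t = 7.7 * 20.8 * 2.25 = 360.36
P = 24333.9 / 360.36 = 67.5266

67.5266


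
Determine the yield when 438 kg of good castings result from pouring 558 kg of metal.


Formula: Casting Yield = (W_good / W_total) * 100
Yield = (438 kg / 558 kg) * 100 = 78.4946%

Final answer: 78.4946%


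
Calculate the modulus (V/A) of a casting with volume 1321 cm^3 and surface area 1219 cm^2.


Formula: Casting Modulus M = V / A
M = 1321 cm^3 / 1219 cm^2 = 1.0837 cm

Answer: 1.0837 cm


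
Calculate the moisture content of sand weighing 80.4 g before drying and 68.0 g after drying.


Formula: MC = (W_wet - W_dry) / W_wet * 100
Water mass = 80.4 - 68.0 = 12.4 g
MC = 12.4 / 80.4 * 100 = 15.4229%

Final answer: 15.4229%


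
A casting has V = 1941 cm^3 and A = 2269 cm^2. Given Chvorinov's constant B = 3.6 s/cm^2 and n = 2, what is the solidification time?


Formula: t_s = B * (V/A)^n  (Chvorinov's rule, n=2)
Modulus M = V/A = 1941/2269 = 0.855443 cm
M^2 = 0.855443^2 = 0.731783 cm^2
t_s = 3.6 * 0.731783 = 2.6344 s


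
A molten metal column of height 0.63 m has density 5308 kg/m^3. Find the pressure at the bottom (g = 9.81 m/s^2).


Formula: P = rho * g * h
rho * g = 5308 * 9.81 = 52071.48 N/m^3
P = 52071.48 * 0.63 = 32805.0324 Pa


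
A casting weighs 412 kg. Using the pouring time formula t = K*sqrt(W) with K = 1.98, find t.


Formula: t = K * sqrt(W)
sqrt(W) = sqrt(412) = 20.29778
t = 1.98 * 20.29778 = 40.1896 s

40.1896 s


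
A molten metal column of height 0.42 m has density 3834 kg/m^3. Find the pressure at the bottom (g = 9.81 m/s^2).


Formula: P = rho * g * h
rho * g = 3834 * 9.81 = 37611.54 N/m^3
P = 37611.54 * 0.42 = 15796.8468 Pa

15796.8468 Pa


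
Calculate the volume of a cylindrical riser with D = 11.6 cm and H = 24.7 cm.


Formula: V = pi * (D/2)^2 * H  (cylinder volume)
Radius = D/2 = 11.6/2 = 5.8 cm
V = pi * 5.8^2 * 24.7 = 2610.3745 cm^3

Answer: 2610.3745 cm^3


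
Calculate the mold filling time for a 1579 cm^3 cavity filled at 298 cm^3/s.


Formula: t_fill = V_mold / Q_flow
t = 1579 cm^3 / 298 cm^3/s = 5.2987 s

Answer: 5.2987 s


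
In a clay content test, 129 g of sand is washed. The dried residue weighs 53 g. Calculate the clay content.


Formula: Clay% = (W_total - W_washed) / W_total * 100
Clay mass = 129 - 53 = 76 g
Clay% = 76 / 129 * 100 = 58.9147%

Final answer: 58.9147%


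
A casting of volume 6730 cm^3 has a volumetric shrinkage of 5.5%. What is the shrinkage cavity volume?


Formula: V_shrink = V_casting * shrinkage_pct / 100
V_shrink = 6730 cm^3 * 5.5 / 100 = 370.1500 cm^3

Final answer: 370.1500 cm^3


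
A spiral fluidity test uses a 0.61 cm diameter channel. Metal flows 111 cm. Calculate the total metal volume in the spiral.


Formula: V = pi * (d/2)^2 * L  (cylinder volume)
Radius = 0.61/2 = 0.305 cm
V = pi * 0.305^2 * 111 = 32.4394 cm^3

Answer: 32.4394 cm^3


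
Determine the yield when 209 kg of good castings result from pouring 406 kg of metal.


Formula: Casting Yield = (W_good / W_total) * 100
Yield = (209 kg / 406 kg) * 100 = 51.4778%

51.4778%


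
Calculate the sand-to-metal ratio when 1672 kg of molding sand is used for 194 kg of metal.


Formula: Sand-to-Metal Ratio = W_sand / W_metal
Ratio = 1672 kg / 194 kg = 8.6186

Answer: 8.6186


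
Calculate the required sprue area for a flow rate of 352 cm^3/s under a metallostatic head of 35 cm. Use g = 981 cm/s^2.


Formula: v = sqrt(2*g*h), A = Q/v
Velocity: v = sqrt(2 * 981 * 35) = sqrt(68670) = 262.0496 cm/s
Sprue area: A = Q / v = 352 / 262.0496 = 1.3433 cm^2


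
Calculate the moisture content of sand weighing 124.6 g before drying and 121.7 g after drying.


Formula: MC = (W_wet - W_dry) / W_wet * 100
Water mass = 124.6 - 121.7 = 2.9 g
MC = 2.9 / 124.6 * 100 = 2.3274%


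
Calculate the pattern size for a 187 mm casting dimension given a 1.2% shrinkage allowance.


Formula: L_pattern = L_casting * (1 + shrinkage_rate/100)
Shrinkage factor = 1 + 1.2/100 = 1.012
L_pattern = 187 mm * 1.012 = 189.2440 mm

189.2440 mm


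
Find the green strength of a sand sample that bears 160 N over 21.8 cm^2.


Formula: Compressive Strength = Force / Area
Strength = 160 N / 21.8 cm^2 = 7.3394 N/cm^2

Answer: 7.3394 N/cm^2


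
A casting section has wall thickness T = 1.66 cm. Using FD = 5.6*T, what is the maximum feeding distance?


Formula: FD = 5.6 * T  (riser feeding-distance rule)
FD = 5.6 * 1.66 cm = 9.2960 cm


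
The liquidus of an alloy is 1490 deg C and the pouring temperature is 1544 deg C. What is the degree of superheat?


Formula: Superheat = T_pour - T_melt
Superheat = 1544 - 1490 = 54 deg C

Answer: 54 deg C


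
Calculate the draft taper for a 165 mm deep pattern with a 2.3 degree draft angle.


Formula: taper = depth * tan(draft_angle)
tan(2.3 deg) = 0.0401641
taper = 165 mm * 0.0401641 = 6.6271 mm

Final answer: 6.6271 mm


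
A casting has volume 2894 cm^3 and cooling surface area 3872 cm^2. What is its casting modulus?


Formula: Casting Modulus M = V / A
M = 2894 cm^3 / 3872 cm^2 = 0.7474 cm

0.7474 cm


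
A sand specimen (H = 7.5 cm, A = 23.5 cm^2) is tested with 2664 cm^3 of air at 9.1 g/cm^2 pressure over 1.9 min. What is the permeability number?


Formula: Permeability Number P = (V * H) / (p * A * t)
Numerator: V * H = 2664 * 7.5 = 19980.0
Denominator: p * A * t = 9.1 * 23.5 * 1.9 = 406.315
P = 19980.0 / 406.315 = 49.1737

Answer: 49.1737


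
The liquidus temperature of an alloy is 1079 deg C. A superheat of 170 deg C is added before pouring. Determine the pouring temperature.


Formula: T_pour = T_melt + Superheat
T_pour = 1079 + 170 = 1249 deg C

Final answer: 1249 deg C


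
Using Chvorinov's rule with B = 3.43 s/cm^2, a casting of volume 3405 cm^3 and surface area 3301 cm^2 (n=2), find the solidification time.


Formula: t_s = B * (V/A)^n  (Chvorinov's rule, n=2)
Modulus M = V/A = 3405/3301 = 1.031506 cm
M^2 = 1.031506^2 = 1.064005 cm^2
t_s = 3.43 * 1.064005 = 3.6495 s

Final answer: 3.6495 s


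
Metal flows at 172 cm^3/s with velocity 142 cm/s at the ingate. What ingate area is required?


Formula: A_ingate = Q / v  (continuity equation)
A = 172 cm^3/s / 142 cm/s = 1.2113 cm^2

1.2113 cm^2


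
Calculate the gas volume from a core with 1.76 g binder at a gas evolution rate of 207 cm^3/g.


Formula: V_gas = W_binder * gas_evolution_rate
V = 1.76 g * 207 cm^3/g = 364.3200 cm^3

Final answer: 364.3200 cm^3


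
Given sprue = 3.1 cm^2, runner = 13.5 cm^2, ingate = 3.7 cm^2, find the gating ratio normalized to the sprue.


Sprue:Runner:Ingate = 1 : 13.5/3.1 : 3.7/3.1 = 1:4.35:1.19


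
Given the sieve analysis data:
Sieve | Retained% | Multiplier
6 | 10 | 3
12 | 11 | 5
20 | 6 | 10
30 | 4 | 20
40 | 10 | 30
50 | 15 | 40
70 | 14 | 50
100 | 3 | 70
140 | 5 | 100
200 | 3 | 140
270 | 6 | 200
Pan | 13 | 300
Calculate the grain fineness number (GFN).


Formula: GFN = sum(pct * multiplier) / sum(pct)
sum(pct * multiplier) = 8055
sum(pct) = 100
GFN = 8055 / 100 = 80.55

Final answer: 80.55


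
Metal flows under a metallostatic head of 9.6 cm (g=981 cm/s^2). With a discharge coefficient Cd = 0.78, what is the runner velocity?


Formula: v = Cd * sqrt(2 * g * h)  (Torricelli with discharge coefficient)
2*g*h = 2 * 981 * 9.6 = 18835.2 cm^2/s^2
sqrt(18835.2) = 137.24139 cm/s
v = 0.78 * 137.24139 = 107.0483 cm/s

Answer: 107.0483 cm/s


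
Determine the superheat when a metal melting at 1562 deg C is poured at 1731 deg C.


Formula: Superheat = T_pour - T_melt
Superheat = 1731 - 1562 = 169 deg C

169 deg C


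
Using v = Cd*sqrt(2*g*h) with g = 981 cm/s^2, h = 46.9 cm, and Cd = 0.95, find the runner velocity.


Formula: v = Cd * sqrt(2 * g * h)  (Torricelli with discharge coefficient)
2*g*h = 2 * 981 * 46.9 = 92017.8 cm^2/s^2
sqrt(92017.8) = 303.34436 cm/s
v = 0.95 * 303.34436 = 288.1771 cm/s

288.1771 cm/s


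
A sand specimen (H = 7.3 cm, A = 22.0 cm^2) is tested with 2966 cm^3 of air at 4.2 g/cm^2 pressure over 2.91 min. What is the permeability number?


Formula: Permeability Number P = (V * H) / (p * A * t)
Numerator: V * H = 2966 * 7.3 = 21651.8
Denominator: p * A * t = 4.2 * 22.0 * 2.91 = 268.884
P = 21651.8 / 268.884 = 80.5247

Answer: 80.5247


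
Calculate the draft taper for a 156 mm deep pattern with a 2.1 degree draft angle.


Formula: taper = depth * tan(draft_angle)
tan(2.1 deg) = 0.0366683
taper = 156 mm * 0.0366683 = 5.7203 mm

Final answer: 5.7203 mm


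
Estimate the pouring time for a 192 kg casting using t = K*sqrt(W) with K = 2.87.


Formula: t = K * sqrt(W)
sqrt(W) = sqrt(192) = 13.85641
t = 2.87 * 13.85641 = 39.7679 s


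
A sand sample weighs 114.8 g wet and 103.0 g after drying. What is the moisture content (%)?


Formula: MC = (W_wet - W_dry) / W_wet * 100
Water mass = 114.8 - 103.0 = 11.8 g
MC = 11.8 / 114.8 * 100 = 10.2787%

Final answer: 10.2787%


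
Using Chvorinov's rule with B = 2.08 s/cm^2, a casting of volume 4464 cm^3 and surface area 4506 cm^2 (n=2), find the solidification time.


Formula: t_s = B * (V/A)^n  (Chvorinov's rule, n=2)
Modulus M = V/A = 4464/4506 = 0.990679 cm
M^2 = 0.990679^2 = 0.981445 cm^2
t_s = 2.08 * 0.981445 = 2.0414 s


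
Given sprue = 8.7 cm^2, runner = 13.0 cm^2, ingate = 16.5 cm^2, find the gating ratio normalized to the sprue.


Sprue:Runner:Ingate = 1 : 13.0/8.7 : 16.5/8.7 = 1:1.49:1.90

1:1.49:1.90


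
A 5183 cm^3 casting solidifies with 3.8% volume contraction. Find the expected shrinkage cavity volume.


Formula: V_shrink = V_casting * shrinkage_pct / 100
V_shrink = 5183 cm^3 * 3.8 / 100 = 196.9540 cm^3

Answer: 196.9540 cm^3


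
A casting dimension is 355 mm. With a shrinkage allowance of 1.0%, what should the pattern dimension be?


Formula: L_pattern = L_casting * (1 + shrinkage_rate/100)
Shrinkage factor = 1 + 1.0/100 = 1.01
L_pattern = 355 mm * 1.01 = 358.5500 mm


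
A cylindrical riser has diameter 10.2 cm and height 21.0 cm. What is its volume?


Formula: V = pi * (D/2)^2 * H  (cylinder volume)
Radius = D/2 = 10.2/2 = 5.1 cm
V = pi * 5.1^2 * 21.0 = 1715.9693 cm^3

Final answer: 1715.9693 cm^3


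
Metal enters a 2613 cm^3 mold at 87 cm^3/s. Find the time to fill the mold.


Formula: t_fill = V_mold / Q_flow
t = 2613 cm^3 / 87 cm^3/s = 30.0345 s


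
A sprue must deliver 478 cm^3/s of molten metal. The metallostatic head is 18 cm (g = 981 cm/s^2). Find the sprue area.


Formula: v = sqrt(2*g*h), A = Q/v
Velocity: v = sqrt(2 * 981 * 18) = sqrt(35316) = 187.9255 cm/s
Sprue area: A = Q / v = 478 / 187.9255 = 2.5436 cm^2

Final answer: 2.5436 cm^2


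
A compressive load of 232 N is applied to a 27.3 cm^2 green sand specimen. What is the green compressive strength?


Formula: Compressive Strength = Force / Area
Strength = 232 N / 27.3 cm^2 = 8.4982 N/cm^2

Answer: 8.4982 N/cm^2


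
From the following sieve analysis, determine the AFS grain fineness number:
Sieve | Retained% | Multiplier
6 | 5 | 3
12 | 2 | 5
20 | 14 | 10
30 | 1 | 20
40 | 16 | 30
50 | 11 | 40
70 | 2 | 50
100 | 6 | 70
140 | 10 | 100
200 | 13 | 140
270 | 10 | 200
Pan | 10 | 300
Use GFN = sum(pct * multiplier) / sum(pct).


Formula: GFN = sum(pct * multiplier) / sum(pct)
sum(pct * multiplier) = 9445
sum(pct) = 100
GFN = 9445 / 100 = 94.45

94.45


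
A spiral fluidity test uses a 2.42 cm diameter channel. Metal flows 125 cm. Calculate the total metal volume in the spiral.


Formula: V = pi * (d/2)^2 * L  (cylinder volume)
Radius = 2.42/2 = 1.21 cm
V = pi * 1.21^2 * 125 = 574.9507 cm^3

574.9507 cm^3


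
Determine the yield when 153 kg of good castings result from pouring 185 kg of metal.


Formula: Casting Yield = (W_good / W_total) * 100
Yield = (153 kg / 185 kg) * 100 = 82.7027%

82.7027%


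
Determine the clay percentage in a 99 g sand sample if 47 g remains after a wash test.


Formula: Clay% = (W_total - W_washed) / W_total * 100
Clay mass = 99 - 47 = 52 g
Clay% = 52 / 99 * 100 = 52.5253%

Final answer: 52.5253%


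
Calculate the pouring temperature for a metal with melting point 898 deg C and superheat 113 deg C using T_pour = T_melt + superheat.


Formula: T_pour = T_melt + Superheat
T_pour = 898 + 113 = 1011 deg C

Final answer: 1011 deg C


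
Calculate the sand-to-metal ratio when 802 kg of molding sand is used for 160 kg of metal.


Formula: Sand-to-Metal Ratio = W_sand / W_metal
Ratio = 802 kg / 160 kg = 5.0125

Final answer: 5.0125


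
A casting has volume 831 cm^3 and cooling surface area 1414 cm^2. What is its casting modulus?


Formula: Casting Modulus M = V / A
M = 831 cm^3 / 1414 cm^2 = 0.5877 cm

Answer: 0.5877 cm


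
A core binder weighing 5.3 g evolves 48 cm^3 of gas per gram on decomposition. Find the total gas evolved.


Formula: V_gas = W_binder * gas_evolution_rate
V = 5.3 g * 48 cm^3/g = 254.4000 cm^3

254.4000 cm^3


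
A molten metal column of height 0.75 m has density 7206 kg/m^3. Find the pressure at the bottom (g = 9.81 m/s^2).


Formula: P = rho * g * h
rho * g = 7206 * 9.81 = 70690.86 N/m^3
P = 70690.86 * 0.75 = 53018.1450 Pa

Final answer: 53018.1450 Pa


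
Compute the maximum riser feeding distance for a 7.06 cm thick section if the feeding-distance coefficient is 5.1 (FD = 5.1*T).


Formula: FD = 5.1 * T  (riser feeding-distance rule)
FD = 5.1 * 7.06 cm = 36.0060 cm

Answer: 36.0060 cm


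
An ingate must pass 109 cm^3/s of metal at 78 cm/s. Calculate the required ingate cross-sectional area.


Formula: A_ingate = Q / v  (continuity equation)
A = 109 cm^3/s / 78 cm/s = 1.3974 cm^2


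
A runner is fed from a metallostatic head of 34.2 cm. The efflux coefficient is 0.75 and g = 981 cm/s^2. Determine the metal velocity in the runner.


Formula: v = Cd * sqrt(2 * g * h)  (Torricelli with discharge coefficient)
2*g*h = 2 * 981 * 34.2 = 67100.4 cm^2/s^2
sqrt(67100.4) = 259.03745 cm/s
v = 0.75 * 259.03745 = 194.2781 cm/s

Final answer: 194.2781 cm/s


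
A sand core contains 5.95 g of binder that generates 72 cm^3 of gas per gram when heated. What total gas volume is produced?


Formula: V_gas = W_binder * gas_evolution_rate
V = 5.95 g * 72 cm^3/g = 428.4000 cm^3

428.4000 cm^3


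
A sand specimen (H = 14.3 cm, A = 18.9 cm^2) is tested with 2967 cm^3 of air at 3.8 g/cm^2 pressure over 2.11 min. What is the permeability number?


Formula: Permeability Number P = (V * H) / (p * A * t)
Numerator: V * H = 2967 * 14.3 = 42428.1
Denominator: p * A * t = 3.8 * 18.9 * 2.11 = 151.5402
P = 42428.1 / 151.5402 = 279.9792

Final answer: 279.9792


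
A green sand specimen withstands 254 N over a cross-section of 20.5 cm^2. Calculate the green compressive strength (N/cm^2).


Formula: Compressive Strength = Force / Area
Strength = 254 N / 20.5 cm^2 = 12.3902 N/cm^2


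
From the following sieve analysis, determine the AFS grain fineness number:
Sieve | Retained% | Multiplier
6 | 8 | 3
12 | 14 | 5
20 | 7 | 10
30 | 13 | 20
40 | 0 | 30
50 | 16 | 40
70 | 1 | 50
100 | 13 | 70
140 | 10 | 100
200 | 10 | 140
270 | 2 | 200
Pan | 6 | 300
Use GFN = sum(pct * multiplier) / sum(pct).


Formula: GFN = sum(pct * multiplier) / sum(pct)
sum(pct * multiplier) = 6624
sum(pct) = 100
GFN = 6624 / 100 = 66.24

Answer: 66.24


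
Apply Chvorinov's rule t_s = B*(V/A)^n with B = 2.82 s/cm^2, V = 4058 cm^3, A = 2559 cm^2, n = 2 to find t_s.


Formula: t_s = B * (V/A)^n  (Chvorinov's rule, n=2)
Modulus M = V/A = 4058/2559 = 1.585776 cm
M^2 = 1.585776^2 = 2.514686 cm^2
t_s = 2.82 * 2.514686 = 7.0914 s


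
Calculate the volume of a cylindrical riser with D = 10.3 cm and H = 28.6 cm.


Formula: V = pi * (D/2)^2 * H  (cylinder volume)
Radius = D/2 = 10.3/2 = 5.15 cm
V = pi * 5.15^2 * 28.6 = 2383.0347 cm^3


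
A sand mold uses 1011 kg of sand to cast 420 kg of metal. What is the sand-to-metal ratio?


Formula: Sand-to-Metal Ratio = W_sand / W_metal
Ratio = 1011 kg / 420 kg = 2.4071

Answer: 2.4071


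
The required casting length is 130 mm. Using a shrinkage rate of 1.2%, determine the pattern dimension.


Formula: L_pattern = L_casting * (1 + shrinkage_rate/100)
Shrinkage factor = 1 + 1.2/100 = 1.012
L_pattern = 130 mm * 1.012 = 131.5600 mm

Answer: 131.5600 mm


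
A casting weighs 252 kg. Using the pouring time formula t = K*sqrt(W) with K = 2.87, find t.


Formula: t = K * sqrt(W)
sqrt(W) = sqrt(252) = 15.87451
t = 2.87 * 15.87451 = 45.5598 s

Final answer: 45.5598 s


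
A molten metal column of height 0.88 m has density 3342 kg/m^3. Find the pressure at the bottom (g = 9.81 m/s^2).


Formula: P = rho * g * h
rho * g = 3342 * 9.81 = 32785.02 N/m^3
P = 32785.02 * 0.88 = 28850.8176 Pa

Answer: 28850.8176 Pa


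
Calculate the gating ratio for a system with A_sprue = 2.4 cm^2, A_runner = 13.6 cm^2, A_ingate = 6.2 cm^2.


Sprue:Runner:Ingate = 1 : 13.6/2.4 : 6.2/2.4 = 1:5.67:2.58


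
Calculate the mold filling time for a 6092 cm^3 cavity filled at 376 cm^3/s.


Formula: t_fill = V_mold / Q_flow
t = 6092 cm^3 / 376 cm^3/s = 16.2021 s

Answer: 16.2021 s


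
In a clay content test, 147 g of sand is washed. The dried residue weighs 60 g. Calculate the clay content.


Formula: Clay% = (W_total - W_washed) / W_total * 100
Clay mass = 147 - 60 = 87 g
Clay% = 87 / 147 * 100 = 59.1837%

Answer: 59.1837%


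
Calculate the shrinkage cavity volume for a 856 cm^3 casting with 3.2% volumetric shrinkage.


Formula: V_shrink = V_casting * shrinkage_pct / 100
V_shrink = 856 cm^3 * 3.2 / 100 = 27.3920 cm^3

Answer: 27.3920 cm^3


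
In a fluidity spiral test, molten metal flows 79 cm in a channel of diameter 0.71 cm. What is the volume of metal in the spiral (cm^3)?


Formula: V = pi * (d/2)^2 * L  (cylinder volume)
Radius = 0.71/2 = 0.355 cm
V = pi * 0.355^2 * 79 = 31.2776 cm^3


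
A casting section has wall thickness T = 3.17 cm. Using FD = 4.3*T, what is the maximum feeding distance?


Formula: FD = 4.3 * T  (riser feeding-distance rule)
FD = 4.3 * 3.17 cm = 13.6310 cm


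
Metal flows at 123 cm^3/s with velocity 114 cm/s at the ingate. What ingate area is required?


Formula: A_ingate = Q / v  (continuity equation)
A = 123 cm^3/s / 114 cm/s = 1.0789 cm^2

Answer: 1.0789 cm^2


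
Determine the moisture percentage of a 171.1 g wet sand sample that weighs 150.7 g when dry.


Formula: MC = (W_wet - W_dry) / W_wet * 100
Water mass = 171.1 - 150.7 = 20.4 g
MC = 20.4 / 171.1 * 100 = 11.9229%

11.9229%


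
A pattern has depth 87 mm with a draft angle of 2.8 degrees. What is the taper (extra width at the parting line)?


Formula: taper = depth * tan(draft_angle)
tan(2.8 deg) = 0.0489082
taper = 87 mm * 0.0489082 = 4.2550 mm

Final answer: 4.2550 mm


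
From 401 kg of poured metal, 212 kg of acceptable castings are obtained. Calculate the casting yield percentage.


Formula: Casting Yield = (W_good / W_total) * 100
Yield = (212 kg / 401 kg) * 100 = 52.8678%

Answer: 52.8678%


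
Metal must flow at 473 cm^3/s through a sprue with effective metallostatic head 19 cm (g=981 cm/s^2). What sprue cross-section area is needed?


Formula: v = sqrt(2*g*h), A = Q/v
Velocity: v = sqrt(2 * 981 * 19) = sqrt(37278) = 193.0751 cm/s
Sprue area: A = Q / v = 473 / 193.0751 = 2.4498 cm^2


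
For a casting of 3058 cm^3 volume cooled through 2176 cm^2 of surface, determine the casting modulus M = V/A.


Formula: Casting Modulus M = V / A
M = 3058 cm^3 / 2176 cm^2 = 1.4053 cm


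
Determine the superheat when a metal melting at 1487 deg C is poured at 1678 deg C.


Formula: Superheat = T_pour - T_melt
Superheat = 1678 - 1487 = 191 deg C

191 deg C


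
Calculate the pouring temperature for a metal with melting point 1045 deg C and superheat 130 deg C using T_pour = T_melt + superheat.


Formula: T_pour = T_melt + Superheat
T_pour = 1045 + 130 = 1175 deg C

1175 deg C


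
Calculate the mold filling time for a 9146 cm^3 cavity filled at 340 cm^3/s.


Formula: t_fill = V_mold / Q_flow
t = 9146 cm^3 / 340 cm^3/s = 26.9000 s


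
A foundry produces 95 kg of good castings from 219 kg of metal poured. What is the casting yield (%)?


Formula: Casting Yield = (W_good / W_total) * 100
Yield = (95 kg / 219 kg) * 100 = 43.3790%

43.3790%


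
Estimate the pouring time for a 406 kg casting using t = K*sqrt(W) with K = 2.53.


Formula: t = K * sqrt(W)
sqrt(W) = sqrt(406) = 20.14944
t = 2.53 * 20.14944 = 50.9781 s

Answer: 50.9781 s


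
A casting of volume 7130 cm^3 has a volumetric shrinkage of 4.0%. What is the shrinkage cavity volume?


Formula: V_shrink = V_casting * shrinkage_pct / 100
V_shrink = 7130 cm^3 * 4.0 / 100 = 285.2000 cm^3


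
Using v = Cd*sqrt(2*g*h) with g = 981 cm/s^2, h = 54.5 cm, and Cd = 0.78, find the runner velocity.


Formula: v = Cd * sqrt(2 * g * h)  (Torricelli with discharge coefficient)
2*g*h = 2 * 981 * 54.5 = 106929.0 cm^2/s^2
sqrt(106929.0) = 327.00000 cm/s
v = 0.78 * 327.00000 = 255.0600 cm/s


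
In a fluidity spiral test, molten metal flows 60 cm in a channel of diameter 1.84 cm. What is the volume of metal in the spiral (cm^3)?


Formula: V = pi * (d/2)^2 * L  (cylinder volume)
Radius = 1.84/2 = 0.92 cm
V = pi * 0.92^2 * 60 = 159.5426 cm^3

159.5426 cm^3


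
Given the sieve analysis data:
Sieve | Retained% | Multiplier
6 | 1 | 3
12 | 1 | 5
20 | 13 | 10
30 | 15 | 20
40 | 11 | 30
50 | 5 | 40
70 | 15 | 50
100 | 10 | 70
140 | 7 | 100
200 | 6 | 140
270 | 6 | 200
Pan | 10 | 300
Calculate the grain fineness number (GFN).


Formula: GFN = sum(pct * multiplier) / sum(pct)
sum(pct * multiplier) = 8158
sum(pct) = 100
GFN = 8158 / 100 = 81.58

Answer: 81.58


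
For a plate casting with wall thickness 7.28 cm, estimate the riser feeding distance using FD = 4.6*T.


Formula: FD = 4.6 * T  (riser feeding-distance rule)
FD = 4.6 * 7.28 cm = 33.4880 cm

33.4880 cm


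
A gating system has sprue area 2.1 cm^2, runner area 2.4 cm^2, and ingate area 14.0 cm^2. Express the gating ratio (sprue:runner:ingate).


Sprue:Runner:Ingate = 1 : 2.4/2.1 : 14.0/2.1 = 1:1.14:6.67


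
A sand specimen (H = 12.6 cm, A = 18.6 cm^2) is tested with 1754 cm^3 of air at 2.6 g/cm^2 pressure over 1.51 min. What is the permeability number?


Formula: Permeability Number P = (V * H) / (p * A * t)
Numerator: V * H = 1754 * 12.6 = 22100.4
Denominator: p * A * t = 2.6 * 18.6 * 1.51 = 73.0236
P = 22100.4 / 73.0236 = 302.6474


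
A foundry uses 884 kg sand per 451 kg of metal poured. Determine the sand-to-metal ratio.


Formula: Sand-to-Metal Ratio = W_sand / W_metal
Ratio = 884 kg / 451 kg = 1.9601

Final answer: 1.9601


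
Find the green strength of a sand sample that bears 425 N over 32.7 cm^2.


Formula: Compressive Strength = Force / Area
Strength = 425 N / 32.7 cm^2 = 12.9969 N/cm^2

Final answer: 12.9969 N/cm^2


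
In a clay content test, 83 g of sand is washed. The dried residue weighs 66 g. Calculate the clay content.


Formula: Clay% = (W_total - W_washed) / W_total * 100
Clay mass = 83 - 66 = 17 g
Clay% = 17 / 83 * 100 = 20.4819%


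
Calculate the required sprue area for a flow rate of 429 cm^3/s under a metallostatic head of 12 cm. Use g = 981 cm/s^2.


Formula: v = sqrt(2*g*h), A = Q/v
Velocity: v = sqrt(2 * 981 * 12) = sqrt(23544) = 153.4405 cm/s
Sprue area: A = Q / v = 429 / 153.4405 = 2.7959 cm^2

2.7959 cm^2


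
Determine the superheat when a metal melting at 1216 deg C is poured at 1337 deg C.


Formula: Superheat = T_pour - T_melt
Superheat = 1337 - 1216 = 121 deg C

Final answer: 121 deg C


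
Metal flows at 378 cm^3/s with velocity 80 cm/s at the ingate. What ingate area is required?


Formula: A_ingate = Q / v  (continuity equation)
A = 378 cm^3/s / 80 cm/s = 4.7250 cm^2


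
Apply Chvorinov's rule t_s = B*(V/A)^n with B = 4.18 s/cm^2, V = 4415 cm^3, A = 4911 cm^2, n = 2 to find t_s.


Formula: t_s = B * (V/A)^n  (Chvorinov's rule, n=2)
Modulus M = V/A = 4415/4911 = 0.899002 cm
M^2 = 0.899002^2 = 0.808205 cm^2
t_s = 4.18 * 0.808205 = 3.3783 s

3.3783 s


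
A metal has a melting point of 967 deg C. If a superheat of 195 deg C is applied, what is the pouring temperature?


Formula: T_pour = T_melt + Superheat
T_pour = 967 + 195 = 1162 deg C

Answer: 1162 deg C


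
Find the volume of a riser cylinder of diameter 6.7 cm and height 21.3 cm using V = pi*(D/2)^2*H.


Formula: V = pi * (D/2)^2 * H  (cylinder volume)
Radius = D/2 = 6.7/2 = 3.35 cm
V = pi * 3.35^2 * 21.3 = 750.9640 cm^3

Answer: 750.9640 cm^3


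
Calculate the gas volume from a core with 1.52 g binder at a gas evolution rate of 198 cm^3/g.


Formula: V_gas = W_binder * gas_evolution_rate
V = 1.52 g * 198 cm^3/g = 300.9600 cm^3


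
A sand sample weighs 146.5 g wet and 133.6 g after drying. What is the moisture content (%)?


Formula: MC = (W_wet - W_dry) / W_wet * 100
Water mass = 146.5 - 133.6 = 12.9 g
MC = 12.9 / 146.5 * 100 = 8.8055%


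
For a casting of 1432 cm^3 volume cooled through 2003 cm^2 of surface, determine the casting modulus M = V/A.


Formula: Casting Modulus M = V / A
M = 1432 cm^3 / 2003 cm^2 = 0.7149 cm

0.7149 cm


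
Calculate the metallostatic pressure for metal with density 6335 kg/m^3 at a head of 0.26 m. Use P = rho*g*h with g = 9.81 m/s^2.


Formula: P = rho * g * h
rho * g = 6335 * 9.81 = 62146.35 N/m^3
P = 62146.35 * 0.26 = 16158.0510 Pa

16158.0510 Pa


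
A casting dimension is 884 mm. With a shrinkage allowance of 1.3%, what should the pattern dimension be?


Formula: L_pattern = L_casting * (1 + shrinkage_rate/100)
Shrinkage factor = 1 + 1.3/100 = 1.013
L_pattern = 884 mm * 1.013 = 895.4920 mm

Final answer: 895.4920 mm


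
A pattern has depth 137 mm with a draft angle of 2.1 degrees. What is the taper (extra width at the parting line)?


Formula: taper = depth * tan(draft_angle)
tan(2.1 deg) = 0.0366683
taper = 137 mm * 0.0366683 = 5.0236 mm

Answer: 5.0236 mm


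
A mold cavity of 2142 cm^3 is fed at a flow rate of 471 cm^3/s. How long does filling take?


Formula: t_fill = V_mold / Q_flow
t = 2142 cm^3 / 471 cm^3/s = 4.5478 s

4.5478 s


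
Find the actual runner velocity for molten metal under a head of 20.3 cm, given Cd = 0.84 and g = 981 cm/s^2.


Formula: v = Cd * sqrt(2 * g * h)  (Torricelli with discharge coefficient)
2*g*h = 2 * 981 * 20.3 = 39828.6 cm^2/s^2
sqrt(39828.6) = 199.57104 cm/s
v = 0.84 * 199.57104 = 167.6397 cm/s

Answer: 167.6397 cm/s


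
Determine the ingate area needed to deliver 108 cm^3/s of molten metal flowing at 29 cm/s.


Formula: A_ingate = Q / v  (continuity equation)
A = 108 cm^3/s / 29 cm/s = 3.7241 cm^2

3.7241 cm^2


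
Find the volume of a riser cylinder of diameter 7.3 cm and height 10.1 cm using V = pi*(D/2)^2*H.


Formula: V = pi * (D/2)^2 * H  (cylinder volume)
Radius = D/2 = 7.3/2 = 3.65 cm
V = pi * 3.65^2 * 10.1 = 422.7241 cm^3


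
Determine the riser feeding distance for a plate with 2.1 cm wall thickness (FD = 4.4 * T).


Formula: FD = 4.4 * T  (riser feeding-distance rule)
FD = 4.4 * 2.1 cm = 9.2400 cm

Answer: 9.2400 cm
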